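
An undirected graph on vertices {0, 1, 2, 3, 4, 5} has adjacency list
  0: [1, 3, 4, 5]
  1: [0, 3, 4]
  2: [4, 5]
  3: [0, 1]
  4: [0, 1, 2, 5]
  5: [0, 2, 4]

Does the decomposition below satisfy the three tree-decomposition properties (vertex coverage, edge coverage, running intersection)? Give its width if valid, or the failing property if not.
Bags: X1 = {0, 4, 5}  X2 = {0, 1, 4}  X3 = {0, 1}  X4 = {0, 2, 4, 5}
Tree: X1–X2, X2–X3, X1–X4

A tree decomposition must satisfy three properties: every vertex lies in some bag; for every edge, both endpoints lie together in some bag; and for every vertex, the bags containing it form a connected subtree. Here vertex 3 appears in no bag, so the decomposition is invalid.

No — vertex 3 appears in no bag.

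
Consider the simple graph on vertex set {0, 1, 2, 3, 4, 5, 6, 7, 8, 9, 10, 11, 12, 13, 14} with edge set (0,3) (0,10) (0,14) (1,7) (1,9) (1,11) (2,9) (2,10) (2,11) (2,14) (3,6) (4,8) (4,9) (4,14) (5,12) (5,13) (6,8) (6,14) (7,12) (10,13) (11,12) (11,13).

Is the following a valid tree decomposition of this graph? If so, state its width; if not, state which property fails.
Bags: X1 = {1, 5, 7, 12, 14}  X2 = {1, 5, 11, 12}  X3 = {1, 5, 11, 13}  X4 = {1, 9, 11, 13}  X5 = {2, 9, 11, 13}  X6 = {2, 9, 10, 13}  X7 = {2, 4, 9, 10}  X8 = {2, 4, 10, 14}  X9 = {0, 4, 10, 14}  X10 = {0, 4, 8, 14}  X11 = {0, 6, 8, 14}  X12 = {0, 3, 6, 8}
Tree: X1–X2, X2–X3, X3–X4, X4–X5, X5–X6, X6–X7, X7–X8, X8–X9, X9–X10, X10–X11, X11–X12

A tree decomposition must satisfy three properties: every vertex lies in some bag; for every edge, both endpoints lie together in some bag; and for every vertex, the bags containing it form a connected subtree. Here bags containing vertex 14 are not connected in the tree, so the decomposition is invalid.

No — bags containing vertex 14 are not connected in the tree.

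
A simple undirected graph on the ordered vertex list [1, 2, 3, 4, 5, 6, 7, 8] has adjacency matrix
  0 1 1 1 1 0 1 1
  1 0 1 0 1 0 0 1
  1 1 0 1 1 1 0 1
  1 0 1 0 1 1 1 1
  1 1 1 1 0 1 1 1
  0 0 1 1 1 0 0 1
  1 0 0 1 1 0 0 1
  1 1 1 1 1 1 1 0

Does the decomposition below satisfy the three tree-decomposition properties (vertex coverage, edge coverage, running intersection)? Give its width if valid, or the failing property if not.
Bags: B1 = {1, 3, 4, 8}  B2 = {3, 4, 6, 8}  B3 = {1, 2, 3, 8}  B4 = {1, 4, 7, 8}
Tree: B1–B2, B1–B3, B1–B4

A tree decomposition must satisfy three properties: every vertex lies in some bag; for every edge, both endpoints lie together in some bag; and for every vertex, the bags containing it form a connected subtree. Here vertex 5 appears in no bag, so the decomposition is invalid.

No — vertex 5 appears in no bag.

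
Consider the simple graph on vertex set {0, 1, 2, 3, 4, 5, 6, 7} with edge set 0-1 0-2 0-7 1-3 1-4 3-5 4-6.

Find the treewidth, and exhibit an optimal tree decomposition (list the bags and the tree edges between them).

Treewidth 1.
One such decomposition:
Bags: B1 = {1, 3}  B2 = {0, 1}  B3 = {1, 4}  B4 = {4, 6}  B5 = {0, 7}  B6 = {0, 2}  B7 = {3, 5}
Tree: B1–B2, B1–B3, B3–B4, B2–B5, B2–B6, B1–B7

Every bag has size at most 2, so the width is 2 − 1 = 1 and tw(G) ≤ 1. Since G has at least one edge (e.g. 1–3), it is not an edgeless graph, so tw(G) ≥ 1. Combining the bounds, tw(G) = 1.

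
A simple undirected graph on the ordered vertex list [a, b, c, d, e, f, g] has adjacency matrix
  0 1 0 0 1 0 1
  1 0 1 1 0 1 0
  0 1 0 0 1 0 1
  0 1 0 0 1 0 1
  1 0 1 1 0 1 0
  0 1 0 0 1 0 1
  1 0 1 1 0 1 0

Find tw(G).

3

A width-3 tree decomposition is:
Bags: B1 = {b, d, e, g}  B2 = {b, e, f, g}  B3 = {b, c, e, g}  B4 = {a, b, e, g}
Tree: B1–B2, B2–B3, B3–B4
The largest bag has 4 vertices, giving width 3; this decomposition certifies tw(G) ≤ 3. For the lower bound: the 4 vertex sets {d,g}, {b,f}, {e}, {c} are disjoint, each induces a connected subgraph, and every pair is joined by at least one edge of G. Contracting each set to a single vertex therefore yields K_{4} as a minor, and since treewidth is minor-monotone, tw(G) ≥ tw(K_{4}) = 3. Hence tw(G) = 3 exactly.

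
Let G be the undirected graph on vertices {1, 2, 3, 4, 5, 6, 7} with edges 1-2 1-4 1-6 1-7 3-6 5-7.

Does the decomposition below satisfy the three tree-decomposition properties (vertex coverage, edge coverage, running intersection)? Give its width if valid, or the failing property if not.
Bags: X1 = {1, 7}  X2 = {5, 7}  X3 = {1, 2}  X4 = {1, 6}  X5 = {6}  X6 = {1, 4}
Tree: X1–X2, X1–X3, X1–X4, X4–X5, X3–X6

A tree decomposition must satisfy three properties: every vertex lies in some bag; for every edge, both endpoints lie together in some bag; and for every vertex, the bags containing it form a connected subtree. Here vertex 3 appears in no bag, so the decomposition is invalid.

No — vertex 3 appears in no bag.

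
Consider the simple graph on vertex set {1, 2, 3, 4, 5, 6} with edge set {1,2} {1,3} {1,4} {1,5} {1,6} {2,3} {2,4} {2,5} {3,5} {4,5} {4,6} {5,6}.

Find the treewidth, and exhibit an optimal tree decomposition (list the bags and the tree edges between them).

Treewidth 3.
Bags: B1 = {1, 2, 4, 5}  B2 = {1, 4, 5, 6}  B3 = {1, 2, 3, 5}
Tree: B1–B2, B1–B3

Every bag has size at most 4, so the width is 4 − 1 = 3 and tw(G) ≤ 3. For the lower bound, the 4 vertices {1, 2, 3, 5} are pairwise adjacent, and any tree decomposition puts a clique entirely inside one bag — forcing width ≥ 3. Hence tw(G) = 3 exactly.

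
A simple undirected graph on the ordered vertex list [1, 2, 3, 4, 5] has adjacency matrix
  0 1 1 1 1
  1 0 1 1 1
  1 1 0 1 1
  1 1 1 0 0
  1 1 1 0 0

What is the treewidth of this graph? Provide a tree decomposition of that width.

Treewidth 3.
One such decomposition:
Bags: B1 = {1, 2, 3, 4}  B2 = {1, 2, 3, 5}
Tree: B1–B2

Each bag holds 4 vertices, so the decomposition has width 3, which upper-bounds the treewidth. For the lower bound, the 4 vertices {1, 2, 3, 4} are pairwise adjacent, and any tree decomposition puts a clique entirely inside one bag — forcing width ≥ 3. Therefore the treewidth is 3.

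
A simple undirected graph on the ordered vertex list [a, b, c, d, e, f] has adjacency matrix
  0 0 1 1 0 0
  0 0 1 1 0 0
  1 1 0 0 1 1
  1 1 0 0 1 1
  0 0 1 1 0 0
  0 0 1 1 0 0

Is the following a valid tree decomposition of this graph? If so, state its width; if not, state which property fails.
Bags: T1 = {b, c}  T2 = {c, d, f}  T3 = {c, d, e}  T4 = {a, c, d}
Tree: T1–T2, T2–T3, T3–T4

No — edge (d,b) lies in no bag.

A tree decomposition must satisfy three properties: every vertex lies in some bag; for every edge, both endpoints lie together in some bag; and for every vertex, the bags containing it form a connected subtree. Here edge (d,b) lies in no bag, so the decomposition is invalid.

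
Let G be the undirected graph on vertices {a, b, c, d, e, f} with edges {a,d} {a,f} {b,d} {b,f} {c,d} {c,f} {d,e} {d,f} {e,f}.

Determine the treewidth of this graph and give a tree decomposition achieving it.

The largest bag has 3 vertices, giving width 2; this decomposition certifies tw(G) ≤ 2. For the lower bound, the 3 vertices {d, e, f} are pairwise adjacent, and any tree decomposition puts a clique entirely inside one bag — forcing width ≥ 2. The upper and lower bounds meet at 2, so that is the treewidth.

Treewidth 2.
One such decomposition:
Bags: B1 = {a, d, f}  B2 = {c, d, f}  B3 = {d, e, f}  B4 = {b, d, f}
Tree: B1–B2, B2–B3, B1–B4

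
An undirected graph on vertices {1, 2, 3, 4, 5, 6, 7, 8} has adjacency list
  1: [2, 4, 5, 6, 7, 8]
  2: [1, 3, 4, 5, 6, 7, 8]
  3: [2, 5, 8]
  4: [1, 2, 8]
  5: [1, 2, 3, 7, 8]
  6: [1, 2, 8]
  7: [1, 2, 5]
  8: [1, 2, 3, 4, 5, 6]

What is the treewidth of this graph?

A width-3 tree decomposition is:
Bags: B1 = {1, 2, 5, 7}  B2 = {1, 2, 5, 8}  B3 = {1, 2, 4, 8}  B4 = {1, 2, 6, 8}  B5 = {2, 3, 5, 8}
Tree: B1–B2, B2–B3, B2–B4, B2–B5
Every bag has size at most 4, so the width is 4 − 1 = 3 and tw(G) ≤ 3. For the lower bound, the 4 vertices {1, 2, 4, 8} are pairwise adjacent, and any tree decomposition puts a clique entirely inside one bag — forcing width ≥ 3. Hence tw(G) = 3 exactly.

3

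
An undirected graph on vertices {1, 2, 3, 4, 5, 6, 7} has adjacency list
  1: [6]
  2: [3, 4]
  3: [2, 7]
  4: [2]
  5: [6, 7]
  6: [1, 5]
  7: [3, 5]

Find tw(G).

1

A width-1 tree decomposition is:
Bags: B1 = {2, 4}  B2 = {2, 3}  B3 = {3, 7}  B4 = {5, 7}  B5 = {5, 6}  B6 = {1, 6}
Tree: B1–B2, B2–B3, B3–B4, B4–B5, B5–B6
The largest bag has 2 vertices, giving width 1; this decomposition certifies tw(G) ≤ 1. Since G has at least one edge (e.g. 4–2), it is not an edgeless graph, so tw(G) ≥ 1. The upper and lower bounds meet at 1, so that is the treewidth.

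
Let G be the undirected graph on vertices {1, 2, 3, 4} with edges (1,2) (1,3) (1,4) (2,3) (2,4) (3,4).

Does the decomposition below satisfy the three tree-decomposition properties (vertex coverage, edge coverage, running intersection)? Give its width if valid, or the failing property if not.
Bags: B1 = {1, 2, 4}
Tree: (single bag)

A tree decomposition must satisfy three properties: every vertex lies in some bag; for every edge, both endpoints lie together in some bag; and for every vertex, the bags containing it form a connected subtree. Here vertex 3 appears in no bag, so the decomposition is invalid.

No — vertex 3 appears in no bag.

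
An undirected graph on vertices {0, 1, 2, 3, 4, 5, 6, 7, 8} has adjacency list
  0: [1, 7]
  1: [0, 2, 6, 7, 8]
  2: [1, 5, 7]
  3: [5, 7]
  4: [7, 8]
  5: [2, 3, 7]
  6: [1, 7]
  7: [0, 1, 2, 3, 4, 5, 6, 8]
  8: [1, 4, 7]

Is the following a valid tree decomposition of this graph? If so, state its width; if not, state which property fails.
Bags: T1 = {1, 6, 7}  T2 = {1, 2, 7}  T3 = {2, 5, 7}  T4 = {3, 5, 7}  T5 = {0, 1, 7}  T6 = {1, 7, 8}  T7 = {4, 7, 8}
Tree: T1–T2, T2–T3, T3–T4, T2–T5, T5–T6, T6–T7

Vertex coverage: the bags together contain {0, 1, 2, 3, 4, 5, 6, 7, 8}, the full vertex set. Edge coverage: each edge of G has both endpoints in at least one bag. Running intersection: for every vertex, the bags containing it form a connected subtree. All three properties hold, so this is a valid tree decomposition of width max|bag| − 1 = 2, and hence tw(G) ≤ 2.

Yes; width 2.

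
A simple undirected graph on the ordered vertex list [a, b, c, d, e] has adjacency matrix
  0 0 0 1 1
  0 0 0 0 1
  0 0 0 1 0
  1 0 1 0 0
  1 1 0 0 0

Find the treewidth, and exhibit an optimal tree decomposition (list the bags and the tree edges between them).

Each bag holds 2 vertices, so the decomposition has width 1, which upper-bounds the treewidth. Any graph with an edge has treewidth ≥ 1, and G has the edge c–d. Combining the bounds, tw(G) = 1.

Treewidth 1.
Bags: B1 = {c, d}  B2 = {a, d}  B3 = {a, e}  B4 = {b, e}
Tree: B1–B2, B2–B3, B3–B4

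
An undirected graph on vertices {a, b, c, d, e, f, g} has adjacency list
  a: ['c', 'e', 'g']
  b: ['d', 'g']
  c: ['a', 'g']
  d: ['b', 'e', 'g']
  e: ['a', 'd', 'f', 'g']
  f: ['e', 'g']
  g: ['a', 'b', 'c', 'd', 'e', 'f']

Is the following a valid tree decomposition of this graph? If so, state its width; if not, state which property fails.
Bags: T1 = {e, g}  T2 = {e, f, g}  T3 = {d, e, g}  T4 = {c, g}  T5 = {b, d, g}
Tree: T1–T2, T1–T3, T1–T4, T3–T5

A tree decomposition must satisfy three properties: every vertex lies in some bag; for every edge, both endpoints lie together in some bag; and for every vertex, the bags containing it form a connected subtree. Here vertex a appears in no bag, so the decomposition is invalid.

No — vertex a appears in no bag.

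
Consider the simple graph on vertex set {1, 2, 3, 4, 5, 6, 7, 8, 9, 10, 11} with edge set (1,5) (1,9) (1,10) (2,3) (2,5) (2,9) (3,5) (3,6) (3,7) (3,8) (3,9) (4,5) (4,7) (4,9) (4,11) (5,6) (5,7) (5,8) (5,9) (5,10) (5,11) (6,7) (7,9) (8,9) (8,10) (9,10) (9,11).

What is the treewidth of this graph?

A width-3 tree decomposition is:
Bags: B1 = {3, 5, 8, 9}  B2 = {3, 5, 7, 9}  B3 = {4, 5, 7, 9}  B4 = {3, 5, 6, 7}  B5 = {2, 3, 5, 9}  B6 = {4, 5, 9, 11}  B7 = {5, 8, 9, 10}  B8 = {1, 5, 9, 10}
Tree: B1–B2, B2–B3, B2–B4, B1–B5, B3–B6, B1–B7, B7–B8
The largest bag has 4 vertices, giving width 3; this decomposition certifies tw(G) ≤ 3. For the lower bound, the 4 vertices {1, 5, 9, 10} are pairwise adjacent, and any tree decomposition puts a clique entirely inside one bag — forcing width ≥ 3. The upper and lower bounds meet at 3, so that is the treewidth.

3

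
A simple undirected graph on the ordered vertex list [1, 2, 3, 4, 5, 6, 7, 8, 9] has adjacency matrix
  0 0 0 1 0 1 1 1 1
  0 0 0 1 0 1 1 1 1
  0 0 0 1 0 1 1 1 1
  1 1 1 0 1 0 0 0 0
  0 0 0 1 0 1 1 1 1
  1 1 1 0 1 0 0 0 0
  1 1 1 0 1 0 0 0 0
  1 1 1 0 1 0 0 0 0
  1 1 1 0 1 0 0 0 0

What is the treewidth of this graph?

4

A width-4 tree decomposition is:
Bags: B1 = {1, 2, 3, 5, 8}  B2 = {1, 2, 3, 4, 5}  B3 = {1, 2, 3, 5, 6}  B4 = {1, 2, 3, 5, 9}  B5 = {1, 2, 3, 5, 7}
Tree: B1–B2, B2–B3, B3–B4, B4–B5
The largest bag has 5 vertices, giving width 4; this decomposition certifies tw(G) ≤ 4. For the lower bound: the 5 vertex sets {3,8}, {4,5}, {1,6}, {2}, {9} are disjoint, each induces a connected subgraph, and every pair is joined by at least one edge of G. Contracting each set to a single vertex therefore yields K_{5} as a minor, and since treewidth is minor-monotone, tw(G) ≥ tw(K_{5}) = 4. Combining the bounds, tw(G) = 4.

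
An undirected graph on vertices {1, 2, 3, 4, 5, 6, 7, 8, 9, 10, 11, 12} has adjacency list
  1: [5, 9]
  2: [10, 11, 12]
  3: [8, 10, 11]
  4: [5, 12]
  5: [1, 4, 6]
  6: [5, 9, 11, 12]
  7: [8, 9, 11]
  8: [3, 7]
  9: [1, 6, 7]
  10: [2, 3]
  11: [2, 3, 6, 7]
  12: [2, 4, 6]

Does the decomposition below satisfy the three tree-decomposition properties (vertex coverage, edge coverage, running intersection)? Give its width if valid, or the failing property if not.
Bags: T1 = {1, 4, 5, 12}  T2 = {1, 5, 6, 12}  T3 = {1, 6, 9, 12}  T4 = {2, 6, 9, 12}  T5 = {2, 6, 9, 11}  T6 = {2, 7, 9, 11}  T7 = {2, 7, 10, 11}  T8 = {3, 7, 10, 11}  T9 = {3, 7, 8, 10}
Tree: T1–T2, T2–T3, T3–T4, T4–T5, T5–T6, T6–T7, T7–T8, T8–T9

Vertex coverage: the bags together contain {1, 2, 3, 4, 5, 6, 7, 8, 9, 10, 11, 12}, the full vertex set. Edge coverage: each edge of G has both endpoints in at least one bag. Running intersection: for every vertex, the bags containing it form a connected subtree. All three properties hold, so this is a valid tree decomposition of width max|bag| − 1 = 3, and hence tw(G) ≤ 3.

Yes; width 3.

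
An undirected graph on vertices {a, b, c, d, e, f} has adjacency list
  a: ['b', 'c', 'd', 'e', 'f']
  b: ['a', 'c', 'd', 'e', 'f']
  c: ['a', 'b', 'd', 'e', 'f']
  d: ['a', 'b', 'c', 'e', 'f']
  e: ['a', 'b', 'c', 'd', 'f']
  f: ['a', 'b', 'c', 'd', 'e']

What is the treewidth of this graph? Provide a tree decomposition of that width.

With just one bag of size 6, the width is 6 − 1 = 5, so tw(G) ≤ 5. For the lower bound, the 6 vertices {a, b, c, d, e, f} are pairwise adjacent, and any tree decomposition puts a clique entirely inside one bag — forcing width ≥ 5. The upper and lower bounds meet at 5, so that is the treewidth.

Treewidth 5.
Bags: B1 = {a, b, c, d, e, f}
Tree: (single bag)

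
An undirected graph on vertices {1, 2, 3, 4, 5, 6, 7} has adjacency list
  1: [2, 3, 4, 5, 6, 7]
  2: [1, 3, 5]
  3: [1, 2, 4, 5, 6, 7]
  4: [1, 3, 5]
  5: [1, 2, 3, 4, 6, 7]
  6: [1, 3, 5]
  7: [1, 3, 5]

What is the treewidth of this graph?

A width-3 tree decomposition is:
Bags: B1 = {1, 3, 5, 7}  B2 = {1, 3, 5, 6}  B3 = {1, 3, 4, 5}  B4 = {1, 2, 3, 5}
Tree: B1–B2, B2–B3, B3–B4
Each bag holds 4 vertices, so the decomposition has width 3, which upper-bounds the treewidth. For the lower bound, the 4 vertices {1, 2, 3, 5} are pairwise adjacent, and any tree decomposition puts a clique entirely inside one bag — forcing width ≥ 3. The upper and lower bounds meet at 3, so that is the treewidth.

3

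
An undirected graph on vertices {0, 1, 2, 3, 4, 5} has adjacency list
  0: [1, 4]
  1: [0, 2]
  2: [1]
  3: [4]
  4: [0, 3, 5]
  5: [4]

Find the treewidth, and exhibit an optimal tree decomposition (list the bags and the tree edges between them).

Each bag holds 2 vertices, so the decomposition has width 1, which upper-bounds the treewidth. Any graph with an edge has treewidth ≥ 1, and G has the edge 5–4. Hence tw(G) = 1 exactly.

Treewidth 1.
Bags: B1 = {4, 5}  B2 = {0, 4}  B3 = {3, 4}  B4 = {0, 1}  B5 = {1, 2}
Tree: B1–B2, B2–B3, B2–B4, B4–B5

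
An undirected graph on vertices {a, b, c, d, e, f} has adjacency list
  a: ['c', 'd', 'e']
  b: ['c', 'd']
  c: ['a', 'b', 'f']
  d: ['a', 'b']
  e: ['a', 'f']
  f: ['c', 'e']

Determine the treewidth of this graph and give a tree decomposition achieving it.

Treewidth 2.
One such decomposition:
Bags: B1 = {c, e, f}  B2 = {a, c, e}  B3 = {a, b, c}  B4 = {a, b, d}
Tree: B1–B2, B2–B3, B3–B4

Each bag holds 3 vertices, so the decomposition has width 2, which upper-bounds the treewidth. Since f–e–a–c–f is a cycle in G, G is not acyclic. Forests are exactly the graphs of treewidth ≤ 1, so tw(G) ≥ 2. Therefore the treewidth is 2.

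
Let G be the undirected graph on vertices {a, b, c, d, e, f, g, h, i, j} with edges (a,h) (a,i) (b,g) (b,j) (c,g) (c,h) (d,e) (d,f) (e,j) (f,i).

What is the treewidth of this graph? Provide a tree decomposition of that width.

Each bag holds 3 vertices, so the decomposition has width 2, which upper-bounds the treewidth. For the lower bound, G contains the cycle a–h–c–g–b–j–e–d–f–i–a, so G is not a forest; only forests have treewidth ≤ 1, hence tw(G) ≥ 2. Therefore the treewidth is 2.

Treewidth 2.
One such decomposition:
Bags: B1 = {a, c, h}  B2 = {a, c, g}  B3 = {a, b, g}  B4 = {a, b, j}  B5 = {a, e, j}  B6 = {a, d, e}  B7 = {a, d, f}  B8 = {a, f, i}
Tree: B1–B2, B2–B3, B3–B4, B4–B5, B5–B6, B6–B7, B7–B8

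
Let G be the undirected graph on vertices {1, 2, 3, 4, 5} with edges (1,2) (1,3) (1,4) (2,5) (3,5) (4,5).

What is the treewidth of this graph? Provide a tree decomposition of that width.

Treewidth 2.
One such decomposition:
Bags: B1 = {1, 2, 5}  B2 = {1, 3, 5}  B3 = {1, 4, 5}
Tree: B1–B2, B2–B3

Each bag holds 3 vertices, so the decomposition has width 2, which upper-bounds the treewidth. The edges 2–1–3–5–2 form a cycle, so G is not a tree and its treewidth is at least 2. Therefore the treewidth is 2.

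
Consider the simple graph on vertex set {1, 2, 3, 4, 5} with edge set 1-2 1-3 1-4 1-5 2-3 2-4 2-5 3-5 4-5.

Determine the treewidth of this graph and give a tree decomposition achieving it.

Each bag holds 4 vertices, so the decomposition has width 3, which upper-bounds the treewidth. Conversely, {1, 2, 3, 5} is a clique of size 4, and the vertices of any clique must share a bag in every tree decomposition; so some bag has ≥ 4 vertices and tw(G) ≥ 3. Therefore the treewidth is 3.

Treewidth 3.
One optimal decomposition is:
Bags: B1 = {1, 2, 4, 5}  B2 = {1, 2, 3, 5}
Tree: B1–B2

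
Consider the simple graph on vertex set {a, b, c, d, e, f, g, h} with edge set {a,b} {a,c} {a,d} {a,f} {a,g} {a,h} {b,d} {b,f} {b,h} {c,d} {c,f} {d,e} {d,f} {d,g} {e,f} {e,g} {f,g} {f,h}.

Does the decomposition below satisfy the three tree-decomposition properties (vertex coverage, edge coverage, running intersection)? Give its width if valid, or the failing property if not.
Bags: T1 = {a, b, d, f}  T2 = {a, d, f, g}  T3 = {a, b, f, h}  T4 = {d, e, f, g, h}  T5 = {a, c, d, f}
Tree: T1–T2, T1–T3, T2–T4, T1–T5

A tree decomposition must satisfy three properties: every vertex lies in some bag; for every edge, both endpoints lie together in some bag; and for every vertex, the bags containing it form a connected subtree. Here bags containing vertex h are not connected in the tree, so the decomposition is invalid.

No — bags containing vertex h are not connected in the tree.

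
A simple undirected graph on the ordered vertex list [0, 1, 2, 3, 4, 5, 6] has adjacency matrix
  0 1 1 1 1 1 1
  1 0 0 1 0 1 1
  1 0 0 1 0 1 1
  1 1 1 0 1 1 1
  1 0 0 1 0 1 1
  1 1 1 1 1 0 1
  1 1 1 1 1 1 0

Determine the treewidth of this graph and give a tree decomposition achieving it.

Treewidth 4.
Bags: B1 = {0, 1, 3, 5, 6}  B2 = {0, 3, 4, 5, 6}  B3 = {0, 2, 3, 5, 6}
Tree: B1–B2, B2–B3

Every bag has size at most 5, so the width is 5 − 1 = 4 and tw(G) ≤ 4. On the other hand G contains the 5-clique {0, 1, 3, 5, 6}. A clique must lie in a single bag of any decomposition, so no decomposition can have width below 4. Hence tw(G) = 4 exactly.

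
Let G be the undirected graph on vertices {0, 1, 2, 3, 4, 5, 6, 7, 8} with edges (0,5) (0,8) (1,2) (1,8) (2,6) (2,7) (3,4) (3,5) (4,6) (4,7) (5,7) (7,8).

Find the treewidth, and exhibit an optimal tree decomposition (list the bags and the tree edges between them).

Each bag holds 4 vertices, so the decomposition has width 3, which upper-bounds the treewidth. For the lower bound: the 4 vertex sets {1,2,6}, {4}, {7}, {0,3,5,8} are disjoint, each induces a connected subgraph, and every pair is joined by at least one edge of G. Contracting each set to a single vertex therefore yields K_{4} as a minor, and since treewidth is minor-monotone, tw(G) ≥ tw(K_{4}) = 3. Combining the bounds, tw(G) = 3.

Treewidth 3.
Bags: B1 = {1, 2, 4, 6}  B2 = {1, 2, 4, 7}  B3 = {1, 4, 7, 8}  B4 = {3, 4, 7, 8}  B5 = {3, 5, 7, 8}  B6 = {0, 3, 5, 8}
Tree: B1–B2, B2–B3, B3–B4, B4–B5, B5–B6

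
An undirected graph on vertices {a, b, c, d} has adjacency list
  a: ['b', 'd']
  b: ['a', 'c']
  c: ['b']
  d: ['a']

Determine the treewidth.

1

A width-1 tree decomposition is:
Bags: B1 = {b, c}  B2 = {a, b}  B3 = {a, d}
Tree: B1–B2, B2–B3
Each bag holds 2 vertices, so the decomposition has width 1, which upper-bounds the treewidth. Since G has at least one edge (e.g. c–b), it is not an edgeless graph, so tw(G) ≥ 1. Combining the bounds, tw(G) = 1.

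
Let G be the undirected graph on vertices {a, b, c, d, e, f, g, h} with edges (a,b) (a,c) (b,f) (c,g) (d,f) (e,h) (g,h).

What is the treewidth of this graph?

1

A width-1 tree decomposition is:
Bags: B1 = {e, h}  B2 = {g, h}  B3 = {c, g}  B4 = {a, c}  B5 = {a, b}  B6 = {b, f}  B7 = {d, f}
Tree: B1–B2, B2–B3, B3–B4, B4–B5, B5–B6, B6–B7
Each bag holds 2 vertices, so the decomposition has width 1, which upper-bounds the treewidth. G has an edge, so its treewidth is at least 1. Hence tw(G) = 1 exactly.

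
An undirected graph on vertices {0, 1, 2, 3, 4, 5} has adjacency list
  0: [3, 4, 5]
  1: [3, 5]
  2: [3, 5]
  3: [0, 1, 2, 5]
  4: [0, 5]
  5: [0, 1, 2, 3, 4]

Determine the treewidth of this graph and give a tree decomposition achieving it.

Treewidth 2.
One such decomposition:
Bags: B1 = {1, 3, 5}  B2 = {2, 3, 5}  B3 = {0, 3, 5}  B4 = {0, 4, 5}
Tree: B1–B2, B1–B3, B3–B4

Every bag has size at most 3, so the width is 3 − 1 = 2 and tw(G) ≤ 2. On the other hand G contains the 3-clique {0, 3, 5}. A clique must lie in a single bag of any decomposition, so no decomposition can have width below 2. Therefore the treewidth is 2.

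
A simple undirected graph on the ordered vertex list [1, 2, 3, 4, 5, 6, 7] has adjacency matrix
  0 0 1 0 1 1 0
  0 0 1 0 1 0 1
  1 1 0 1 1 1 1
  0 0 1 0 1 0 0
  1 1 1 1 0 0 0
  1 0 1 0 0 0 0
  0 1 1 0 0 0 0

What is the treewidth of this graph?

2

A width-2 tree decomposition is:
Bags: B1 = {3, 4, 5}  B2 = {2, 3, 5}  B3 = {1, 3, 5}  B4 = {2, 3, 7}  B5 = {1, 3, 6}
Tree: B1–B2, B2–B3, B2–B4, B3–B5
Each bag holds 3 vertices, so the decomposition has width 2, which upper-bounds the treewidth. On the other hand G contains the 3-clique {1, 3, 5}. A clique must lie in a single bag of any decomposition, so no decomposition can have width below 2. Therefore the treewidth is 2.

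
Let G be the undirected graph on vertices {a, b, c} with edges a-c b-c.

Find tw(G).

A width-1 tree decomposition is:
Bags: B1 = {a, c}  B2 = {b, c}
Tree: B1–B2
Every bag has size at most 2, so the width is 2 − 1 = 1 and tw(G) ≤ 1. Any graph with an edge has treewidth ≥ 1, and G has the edge a–c. Hence tw(G) = 1 exactly.

1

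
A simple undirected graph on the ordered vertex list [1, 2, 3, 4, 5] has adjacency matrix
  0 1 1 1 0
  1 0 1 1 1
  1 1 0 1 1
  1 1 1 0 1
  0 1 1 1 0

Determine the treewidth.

A width-3 tree decomposition is:
Bags: B1 = {2, 3, 4, 5}  B2 = {1, 2, 3, 4}
Tree: B1–B2
Every bag has size at most 4, so the width is 4 − 1 = 3 and tw(G) ≤ 3. Conversely, {1, 2, 3, 4} is a clique of size 4, and the vertices of any clique must share a bag in every tree decomposition; so some bag has ≥ 4 vertices and tw(G) ≥ 3. The upper and lower bounds meet at 3, so that is the treewidth.

3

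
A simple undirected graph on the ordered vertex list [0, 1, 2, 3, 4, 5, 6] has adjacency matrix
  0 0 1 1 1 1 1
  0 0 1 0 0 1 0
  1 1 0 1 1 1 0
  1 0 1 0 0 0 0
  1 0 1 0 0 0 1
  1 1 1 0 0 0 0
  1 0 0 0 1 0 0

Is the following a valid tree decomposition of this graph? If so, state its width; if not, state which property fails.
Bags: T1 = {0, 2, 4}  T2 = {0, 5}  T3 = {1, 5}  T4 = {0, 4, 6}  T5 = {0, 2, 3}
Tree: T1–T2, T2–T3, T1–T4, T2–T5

No — edge (2,5) lies in no bag.

A tree decomposition must satisfy three properties: every vertex lies in some bag; for every edge, both endpoints lie together in some bag; and for every vertex, the bags containing it form a connected subtree. Here edge (2,5) lies in no bag, so the decomposition is invalid.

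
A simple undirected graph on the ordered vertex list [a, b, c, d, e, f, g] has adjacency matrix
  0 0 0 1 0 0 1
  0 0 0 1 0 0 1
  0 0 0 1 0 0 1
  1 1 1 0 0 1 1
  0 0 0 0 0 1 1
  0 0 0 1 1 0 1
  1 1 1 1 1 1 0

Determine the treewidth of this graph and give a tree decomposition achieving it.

Treewidth 2.
One such decomposition:
Bags: B1 = {d, f, g}  B2 = {a, d, g}  B3 = {e, f, g}  B4 = {b, d, g}  B5 = {c, d, g}
Tree: B1–B2, B1–B3, B2–B4, B4–B5

The largest bag has 3 vertices, giving width 2; this decomposition certifies tw(G) ≤ 2. Conversely, {d, f, g} is a clique of size 3, and the vertices of any clique must share a bag in every tree decomposition; so some bag has ≥ 3 vertices and tw(G) ≥ 2. Hence tw(G) = 2 exactly.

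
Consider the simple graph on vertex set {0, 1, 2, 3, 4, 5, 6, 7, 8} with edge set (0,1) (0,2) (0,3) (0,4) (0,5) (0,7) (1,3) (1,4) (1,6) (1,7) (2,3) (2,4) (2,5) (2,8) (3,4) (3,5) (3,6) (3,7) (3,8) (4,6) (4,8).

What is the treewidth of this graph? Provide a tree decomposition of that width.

The largest bag has 4 vertices, giving width 3; this decomposition certifies tw(G) ≤ 3. On the other hand G contains the 4-clique {0, 1, 3, 4}. A clique must lie in a single bag of any decomposition, so no decomposition can have width below 3. Combining the bounds, tw(G) = 3.

Treewidth 3.
One optimal decomposition is:
Bags: B1 = {0, 1, 3, 7}  B2 = {0, 1, 3, 4}  B3 = {1, 3, 4, 6}  B4 = {0, 2, 3, 4}  B5 = {0, 2, 3, 5}  B6 = {2, 3, 4, 8}
Tree: B1–B2, B2–B3, B2–B4, B4–B5, B4–B6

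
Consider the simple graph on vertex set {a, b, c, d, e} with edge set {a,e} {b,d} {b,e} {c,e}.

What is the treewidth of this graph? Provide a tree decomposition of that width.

Each bag holds 2 vertices, so the decomposition has width 1, which upper-bounds the treewidth. Since G has at least one edge (e.g. a–e), it is not an edgeless graph, so tw(G) ≥ 1. The upper and lower bounds meet at 1, so that is the treewidth.

Treewidth 1.
One such decomposition:
Bags: B1 = {a, e}  B2 = {b, e}  B3 = {c, e}  B4 = {b, d}
Tree: B1–B2, B2–B3, B2–B4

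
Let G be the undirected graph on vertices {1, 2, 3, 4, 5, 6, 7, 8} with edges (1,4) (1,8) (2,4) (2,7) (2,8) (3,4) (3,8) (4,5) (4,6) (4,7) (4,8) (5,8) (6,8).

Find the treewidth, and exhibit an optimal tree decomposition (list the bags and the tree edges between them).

Each bag holds 3 vertices, so the decomposition has width 2, which upper-bounds the treewidth. On the other hand G contains the 3-clique {1, 4, 8}. A clique must lie in a single bag of any decomposition, so no decomposition can have width below 2. The upper and lower bounds meet at 2, so that is the treewidth.

Treewidth 2.
One such decomposition:
Bags: B1 = {2, 4, 8}  B2 = {2, 4, 7}  B3 = {4, 6, 8}  B4 = {3, 4, 8}  B5 = {4, 5, 8}  B6 = {1, 4, 8}
Tree: B1–B2, B1–B3, B3–B4, B4–B5, B4–B6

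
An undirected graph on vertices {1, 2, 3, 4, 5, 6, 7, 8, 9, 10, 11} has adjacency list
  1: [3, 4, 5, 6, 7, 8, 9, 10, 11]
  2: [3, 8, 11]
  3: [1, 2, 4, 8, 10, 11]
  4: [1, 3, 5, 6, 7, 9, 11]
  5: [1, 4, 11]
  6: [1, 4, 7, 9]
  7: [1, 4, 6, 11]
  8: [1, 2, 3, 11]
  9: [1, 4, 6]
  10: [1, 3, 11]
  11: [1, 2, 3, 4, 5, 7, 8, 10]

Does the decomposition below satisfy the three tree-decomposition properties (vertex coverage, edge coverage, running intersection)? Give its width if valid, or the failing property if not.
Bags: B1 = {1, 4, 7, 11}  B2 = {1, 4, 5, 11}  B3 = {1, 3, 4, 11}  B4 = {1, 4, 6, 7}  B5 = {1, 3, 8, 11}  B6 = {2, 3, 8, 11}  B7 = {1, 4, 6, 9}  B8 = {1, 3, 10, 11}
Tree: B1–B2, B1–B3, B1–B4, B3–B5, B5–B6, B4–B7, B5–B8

Yes; width 3.

Every vertex of G appears in some bag (union = {1, 2, 3, 4, 5, 6, 7, 8, 9, 10, 11}); every edge is covered by a bag; and for each vertex v the set of bags containing v is connected in the bag tree. The decomposition is therefore valid. The largest bag has 4 vertices, so the width is 3.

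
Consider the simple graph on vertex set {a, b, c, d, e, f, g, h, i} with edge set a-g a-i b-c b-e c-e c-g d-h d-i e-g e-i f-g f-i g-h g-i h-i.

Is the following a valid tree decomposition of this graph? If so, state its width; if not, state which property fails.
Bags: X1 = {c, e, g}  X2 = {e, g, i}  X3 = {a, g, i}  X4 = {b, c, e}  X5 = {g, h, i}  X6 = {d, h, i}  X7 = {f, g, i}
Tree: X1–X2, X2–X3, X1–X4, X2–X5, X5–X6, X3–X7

Yes; width 2.

Checking the three conditions: (i) the bags cover all of {a, b, c, d, e, f, g, h, i}; (ii) for each edge, some bag contains both endpoints; (iii) the bags containing any fixed vertex form a subtree. All hold, so the decomposition is valid with width 3 − 1 = 2.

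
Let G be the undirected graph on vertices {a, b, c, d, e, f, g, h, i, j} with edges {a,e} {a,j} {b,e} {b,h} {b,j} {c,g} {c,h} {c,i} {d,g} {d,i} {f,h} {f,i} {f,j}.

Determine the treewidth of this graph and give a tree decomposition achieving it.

Each bag holds 3 vertices, so the decomposition has width 2, which upper-bounds the treewidth. Since g–d–i–c–g is a cycle in G, G is not acyclic. Forests are exactly the graphs of treewidth ≤ 1, so tw(G) ≥ 2. Hence tw(G) = 2 exactly.

Treewidth 2.
One such decomposition:
Bags: B1 = {c, d, g}  B2 = {c, d, i}  B3 = {c, h, i}  B4 = {f, h, i}  B5 = {b, f, h}  B6 = {b, f, j}  B7 = {b, e, j}  B8 = {a, e, j}
Tree: B1–B2, B2–B3, B3–B4, B4–B5, B5–B6, B6–B7, B7–B8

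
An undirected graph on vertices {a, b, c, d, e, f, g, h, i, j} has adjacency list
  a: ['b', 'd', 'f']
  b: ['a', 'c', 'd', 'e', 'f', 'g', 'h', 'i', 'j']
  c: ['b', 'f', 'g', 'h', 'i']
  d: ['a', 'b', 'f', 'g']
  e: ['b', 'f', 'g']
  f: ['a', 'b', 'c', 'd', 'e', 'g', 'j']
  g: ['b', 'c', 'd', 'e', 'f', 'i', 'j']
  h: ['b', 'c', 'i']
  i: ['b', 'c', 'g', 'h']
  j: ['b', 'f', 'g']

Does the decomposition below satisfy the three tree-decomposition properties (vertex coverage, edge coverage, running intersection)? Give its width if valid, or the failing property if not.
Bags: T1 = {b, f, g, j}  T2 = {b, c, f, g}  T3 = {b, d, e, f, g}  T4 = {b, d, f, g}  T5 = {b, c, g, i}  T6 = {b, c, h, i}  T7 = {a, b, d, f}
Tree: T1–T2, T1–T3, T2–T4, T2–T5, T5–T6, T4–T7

No — bags containing vertex d are not connected in the tree.

A tree decomposition must satisfy three properties: every vertex lies in some bag; for every edge, both endpoints lie together in some bag; and for every vertex, the bags containing it form a connected subtree. Here bags containing vertex d are not connected in the tree, so the decomposition is invalid.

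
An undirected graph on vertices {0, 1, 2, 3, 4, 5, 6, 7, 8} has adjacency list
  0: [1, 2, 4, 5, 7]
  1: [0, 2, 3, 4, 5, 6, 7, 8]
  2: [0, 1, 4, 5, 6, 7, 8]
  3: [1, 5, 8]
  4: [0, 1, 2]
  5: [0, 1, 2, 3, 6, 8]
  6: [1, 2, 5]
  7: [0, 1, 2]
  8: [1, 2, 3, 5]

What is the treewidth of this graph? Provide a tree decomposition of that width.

Every bag has size at most 4, so the width is 4 − 1 = 3 and tw(G) ≤ 3. On the other hand G contains the 4-clique {0, 1, 2, 4}. A clique must lie in a single bag of any decomposition, so no decomposition can have width below 3. Hence tw(G) = 3 exactly.

Treewidth 3.
One optimal decomposition is:
Bags: B1 = {1, 2, 5, 6}  B2 = {0, 1, 2, 5}  B3 = {0, 1, 2, 7}  B4 = {0, 1, 2, 4}  B5 = {1, 2, 5, 8}  B6 = {1, 3, 5, 8}
Tree: B1–B2, B2–B3, B3–B4, B2–B5, B5–B6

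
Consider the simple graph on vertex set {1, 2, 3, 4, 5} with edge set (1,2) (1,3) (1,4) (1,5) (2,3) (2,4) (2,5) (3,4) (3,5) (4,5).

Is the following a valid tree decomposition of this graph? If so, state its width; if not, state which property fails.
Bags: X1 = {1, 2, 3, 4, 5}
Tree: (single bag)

Yes; width 4.

Every vertex of G appears in some bag (union = {1, 2, 3, 4, 5}); every edge is covered by a bag; and for each vertex v the set of bags containing v is connected in the bag tree. The decomposition is therefore valid. The largest bag has 5 vertices, so the width is 4.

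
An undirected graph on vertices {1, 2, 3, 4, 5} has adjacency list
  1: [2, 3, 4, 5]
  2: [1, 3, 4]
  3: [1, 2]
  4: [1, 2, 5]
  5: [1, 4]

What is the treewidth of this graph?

2

A width-2 tree decomposition is:
Bags: B1 = {1, 4, 5}  B2 = {1, 2, 4}  B3 = {1, 2, 3}
Tree: B1–B2, B2–B3
Every bag has size at most 3, so the width is 3 − 1 = 2 and tw(G) ≤ 2. Conversely, {1, 2, 3} is a clique of size 3, and the vertices of any clique must share a bag in every tree decomposition; so some bag has ≥ 3 vertices and tw(G) ≥ 2. The upper and lower bounds meet at 2, so that is the treewidth.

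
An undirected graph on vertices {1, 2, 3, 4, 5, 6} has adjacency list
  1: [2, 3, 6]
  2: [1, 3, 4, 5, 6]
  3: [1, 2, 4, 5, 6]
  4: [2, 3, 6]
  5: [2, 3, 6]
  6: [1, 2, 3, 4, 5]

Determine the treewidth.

A width-3 tree decomposition is:
Bags: B1 = {1, 2, 3, 6}  B2 = {2, 3, 4, 6}  B3 = {2, 3, 5, 6}
Tree: B1–B2, B2–B3
Each bag holds 4 vertices, so the decomposition has width 3, which upper-bounds the treewidth. On the other hand G contains the 4-clique {1, 2, 3, 6}. A clique must lie in a single bag of any decomposition, so no decomposition can have width below 3. Therefore the treewidth is 3.

3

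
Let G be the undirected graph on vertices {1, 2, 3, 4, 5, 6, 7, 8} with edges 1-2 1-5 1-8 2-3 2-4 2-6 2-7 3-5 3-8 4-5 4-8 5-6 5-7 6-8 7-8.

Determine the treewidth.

A width-3 tree decomposition is:
Bags: B1 = {1, 2, 5, 8}  B2 = {2, 4, 5, 8}  B3 = {2, 5, 6, 8}  B4 = {2, 5, 7, 8}  B5 = {2, 3, 5, 8}
Tree: B1–B2, B2–B3, B3–B4, B4–B5
Each bag holds 4 vertices, so the decomposition has width 3, which upper-bounds the treewidth. For the lower bound: the 4 vertex sets {1,8}, {4,5}, {2}, {6} are disjoint, each induces a connected subgraph, and every pair is joined by at least one edge of G. Contracting each set to a single vertex therefore yields K_{4} as a minor, and since treewidth is minor-monotone, tw(G) ≥ tw(K_{4}) = 3. Therefore the treewidth is 3.

3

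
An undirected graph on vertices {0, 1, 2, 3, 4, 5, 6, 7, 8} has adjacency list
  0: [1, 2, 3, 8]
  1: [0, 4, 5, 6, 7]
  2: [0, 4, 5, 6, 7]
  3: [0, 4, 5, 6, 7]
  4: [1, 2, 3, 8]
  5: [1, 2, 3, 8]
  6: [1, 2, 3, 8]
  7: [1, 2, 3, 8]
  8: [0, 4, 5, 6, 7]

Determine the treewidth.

4

A width-4 tree decomposition is:
Bags: B1 = {1, 2, 3, 6, 8}  B2 = {1, 2, 3, 7, 8}  B3 = {0, 1, 2, 3, 8}  B4 = {1, 2, 3, 5, 8}  B5 = {1, 2, 3, 4, 8}
Tree: B1–B2, B2–B3, B3–B4, B4–B5
The largest bag has 5 vertices, giving width 4; this decomposition certifies tw(G) ≤ 4. For the lower bound: the 5 vertex sets {1,6}, {2,7}, {0,8}, {3}, {5} are disjoint, each induces a connected subgraph, and every pair is joined by at least one edge of G. Contracting each set to a single vertex therefore yields K_{5} as a minor, and since treewidth is minor-monotone, tw(G) ≥ tw(K_{5}) = 4. Combining the bounds, tw(G) = 4.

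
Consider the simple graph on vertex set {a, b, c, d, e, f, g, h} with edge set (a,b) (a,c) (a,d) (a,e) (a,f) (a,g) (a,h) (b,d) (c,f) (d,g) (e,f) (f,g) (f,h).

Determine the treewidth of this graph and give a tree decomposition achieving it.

Every bag has size at most 3, so the width is 3 − 1 = 2 and tw(G) ≤ 2. On the other hand G contains the 3-clique {a, d, g}. A clique must lie in a single bag of any decomposition, so no decomposition can have width below 2. The upper and lower bounds meet at 2, so that is the treewidth.

Treewidth 2.
One such decomposition:
Bags: B1 = {a, e, f}  B2 = {a, f, h}  B3 = {a, f, g}  B4 = {a, d, g}  B5 = {a, b, d}  B6 = {a, c, f}
Tree: B1–B2, B1–B3, B3–B4, B4–B5, B2–B6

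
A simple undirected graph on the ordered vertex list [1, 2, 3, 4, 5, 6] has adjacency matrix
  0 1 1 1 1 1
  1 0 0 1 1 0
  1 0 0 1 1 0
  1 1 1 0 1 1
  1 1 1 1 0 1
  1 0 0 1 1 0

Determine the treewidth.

A width-3 tree decomposition is:
Bags: B1 = {1, 3, 4, 5}  B2 = {1, 2, 4, 5}  B3 = {1, 4, 5, 6}
Tree: B1–B2, B1–B3
Every bag has size at most 4, so the width is 4 − 1 = 3 and tw(G) ≤ 3. Conversely, {1, 2, 4, 5} is a clique of size 4, and the vertices of any clique must share a bag in every tree decomposition; so some bag has ≥ 4 vertices and tw(G) ≥ 3. Combining the bounds, tw(G) = 3.

3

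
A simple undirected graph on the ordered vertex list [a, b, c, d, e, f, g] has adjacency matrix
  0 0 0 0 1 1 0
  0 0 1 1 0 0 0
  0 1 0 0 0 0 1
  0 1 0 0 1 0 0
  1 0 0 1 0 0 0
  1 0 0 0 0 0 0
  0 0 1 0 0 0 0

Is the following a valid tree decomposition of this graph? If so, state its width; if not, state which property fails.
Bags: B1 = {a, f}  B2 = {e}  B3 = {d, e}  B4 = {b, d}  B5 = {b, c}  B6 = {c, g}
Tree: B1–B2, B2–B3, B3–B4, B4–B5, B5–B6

No — edge (a,e) lies in no bag.

A tree decomposition must satisfy three properties: every vertex lies in some bag; for every edge, both endpoints lie together in some bag; and for every vertex, the bags containing it form a connected subtree. Here edge (a,e) lies in no bag, so the decomposition is invalid.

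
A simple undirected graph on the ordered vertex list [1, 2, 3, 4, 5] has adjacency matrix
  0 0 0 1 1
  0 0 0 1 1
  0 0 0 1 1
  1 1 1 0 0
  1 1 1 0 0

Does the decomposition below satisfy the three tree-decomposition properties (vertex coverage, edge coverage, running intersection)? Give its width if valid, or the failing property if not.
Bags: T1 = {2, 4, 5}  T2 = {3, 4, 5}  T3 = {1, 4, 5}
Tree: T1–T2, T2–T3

Yes; width 2.

Checking the three conditions: (i) the bags cover all of {1, 2, 3, 4, 5}; (ii) for each edge, some bag contains both endpoints; (iii) the bags containing any fixed vertex form a subtree. All hold, so the decomposition is valid with width 3 − 1 = 2.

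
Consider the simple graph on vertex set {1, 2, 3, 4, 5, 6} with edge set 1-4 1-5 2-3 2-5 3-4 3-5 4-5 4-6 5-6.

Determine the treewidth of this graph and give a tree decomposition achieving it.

The largest bag has 3 vertices, giving width 2; this decomposition certifies tw(G) ≤ 2. Conversely, {2, 3, 5} is a clique of size 3, and the vertices of any clique must share a bag in every tree decomposition; so some bag has ≥ 3 vertices and tw(G) ≥ 2. Hence tw(G) = 2 exactly.

Treewidth 2.
One optimal decomposition is:
Bags: B1 = {3, 4, 5}  B2 = {4, 5, 6}  B3 = {2, 3, 5}  B4 = {1, 4, 5}
Tree: B1–B2, B1–B3, B1–B4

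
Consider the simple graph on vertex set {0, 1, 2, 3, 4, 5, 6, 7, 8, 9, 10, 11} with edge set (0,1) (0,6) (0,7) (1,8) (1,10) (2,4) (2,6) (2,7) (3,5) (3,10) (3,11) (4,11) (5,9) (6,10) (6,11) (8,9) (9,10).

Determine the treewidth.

3

A width-3 tree decomposition is:
Bags: B1 = {1, 5, 8, 9}  B2 = {1, 5, 9, 10}  B3 = {1, 3, 5, 10}  B4 = {0, 1, 3, 10}  B5 = {0, 3, 6, 10}  B6 = {0, 3, 6, 11}  B7 = {0, 6, 7, 11}  B8 = {2, 6, 7, 11}  B9 = {2, 4, 7, 11}
Tree: B1–B2, B2–B3, B3–B4, B4–B5, B5–B6, B6–B7, B7–B8, B8–B9
Every bag has size at most 4, so the width is 4 − 1 = 3 and tw(G) ≤ 3. For the lower bound: the 4 vertex sets {5,8,9}, {1}, {10}, {0,3,6,11} are disjoint, each induces a connected subgraph, and every pair is joined by at least one edge of G. Contracting each set to a single vertex therefore yields K_{4} as a minor, and since treewidth is minor-monotone, tw(G) ≥ tw(K_{4}) = 3. Combining the bounds, tw(G) = 3.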